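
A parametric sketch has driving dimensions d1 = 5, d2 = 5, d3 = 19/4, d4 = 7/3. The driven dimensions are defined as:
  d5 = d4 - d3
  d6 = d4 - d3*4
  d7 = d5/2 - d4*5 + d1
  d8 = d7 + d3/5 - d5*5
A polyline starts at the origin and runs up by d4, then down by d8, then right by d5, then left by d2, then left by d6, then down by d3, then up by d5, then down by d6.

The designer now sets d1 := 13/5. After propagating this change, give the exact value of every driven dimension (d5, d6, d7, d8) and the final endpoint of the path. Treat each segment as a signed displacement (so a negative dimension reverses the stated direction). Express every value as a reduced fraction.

d5 = -29/12
d6 = -50/3
d7 = -411/40
d8 = 331/120
endpoint = (37/4, 363/40)

Apply edit: d1 := 13/5
  d5 = d4 - d3 = -29/12
  d6 = d4 - d3*4 = -50/3
  d7 = d5/2 - d4*5 + d1 = -411/40
  d8 = d7 + d3/5 - d5*5 = 331/120
Walk from origin (0, 0):
  seg 1: up by d4 = 7/3 → (0, 7/3)
  seg 2: down by d8 = 331/120 → (0, -17/40)
  seg 3: right by d5 = -29/12 → (-29/12, -17/40)
  seg 4: left by d2 = 5 → (-89/12, -17/40)
  seg 5: left by d6 = -50/3 → (37/4, -17/40)
  seg 6: down by d3 = 19/4 → (37/4, -207/40)
  seg 7: up by d5 = -29/12 → (37/4, -911/120)
  seg 8: down by d6 = -50/3 → (37/4, 363/40)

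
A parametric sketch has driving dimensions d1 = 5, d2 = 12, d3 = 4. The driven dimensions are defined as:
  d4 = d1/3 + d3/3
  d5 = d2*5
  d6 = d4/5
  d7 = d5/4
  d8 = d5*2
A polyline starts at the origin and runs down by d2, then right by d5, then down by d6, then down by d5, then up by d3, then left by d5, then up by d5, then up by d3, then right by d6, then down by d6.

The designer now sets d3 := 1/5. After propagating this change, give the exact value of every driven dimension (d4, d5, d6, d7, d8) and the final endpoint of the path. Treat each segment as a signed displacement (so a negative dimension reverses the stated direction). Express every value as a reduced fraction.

Apply edit: d3 := 1/5
  d4 = d1/3 + d3/3 = 26/15
  d5 = d2*5 = 60
  d6 = d4/5 = 26/75
  d7 = d5/4 = 15
  d8 = d5*2 = 120
Walk from origin (0, 0):
  seg 1: down by d2 = 12 → (0, -12)
  seg 2: right by d5 = 60 → (60, -12)
  seg 3: down by d6 = 26/75 → (60, -926/75)
  seg 4: down by d5 = 60 → (60, -5426/75)
  seg 5: up by d3 = 1/5 → (60, -5411/75)
  seg 6: left by d5 = 60 → (0, -5411/75)
  seg 7: up by d5 = 60 → (0, -911/75)
  seg 8: up by d3 = 1/5 → (0, -896/75)
  seg 9: right by d6 = 26/75 → (26/75, -896/75)
  seg 10: down by d6 = 26/75 → (26/75, -922/75)

d4 = 26/15
d5 = 60
d6 = 26/75
d7 = 15
d8 = 120
endpoint = (26/75, -922/75)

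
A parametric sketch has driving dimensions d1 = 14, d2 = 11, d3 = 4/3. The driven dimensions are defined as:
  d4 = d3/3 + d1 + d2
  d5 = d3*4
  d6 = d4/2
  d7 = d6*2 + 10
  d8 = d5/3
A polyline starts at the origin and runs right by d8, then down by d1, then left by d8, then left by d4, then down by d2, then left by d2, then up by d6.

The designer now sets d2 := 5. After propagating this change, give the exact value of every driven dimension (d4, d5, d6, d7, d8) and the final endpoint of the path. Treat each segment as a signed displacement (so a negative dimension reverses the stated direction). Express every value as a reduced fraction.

d4 = 175/9
d5 = 16/3
d6 = 175/18
d7 = 265/9
d8 = 16/9
endpoint = (-220/9, -167/18)

Apply edit: d2 := 5
  d4 = d3/3 + d1 + d2 = 175/9
  d5 = d3*4 = 16/3
  d6 = d4/2 = 175/18
  d7 = d6*2 + 10 = 265/9
  d8 = d5/3 = 16/9
Walk from origin (0, 0):
  seg 1: right by d8 = 16/9 → (16/9, 0)
  seg 2: down by d1 = 14 → (16/9, -14)
  seg 3: left by d8 = 16/9 → (0, -14)
  seg 4: left by d4 = 175/9 → (-175/9, -14)
  seg 5: down by d2 = 5 → (-175/9, -19)
  seg 6: left by d2 = 5 → (-220/9, -19)
  seg 7: up by d6 = 175/18 → (-220/9, -167/18)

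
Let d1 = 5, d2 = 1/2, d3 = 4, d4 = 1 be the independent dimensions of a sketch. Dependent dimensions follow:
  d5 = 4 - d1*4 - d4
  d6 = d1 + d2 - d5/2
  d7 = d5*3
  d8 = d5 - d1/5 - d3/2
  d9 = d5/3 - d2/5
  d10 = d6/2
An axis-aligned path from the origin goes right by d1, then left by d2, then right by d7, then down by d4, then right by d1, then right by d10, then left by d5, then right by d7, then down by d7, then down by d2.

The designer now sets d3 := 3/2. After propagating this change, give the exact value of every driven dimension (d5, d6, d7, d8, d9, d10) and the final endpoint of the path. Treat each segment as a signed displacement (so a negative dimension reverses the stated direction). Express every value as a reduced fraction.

Apply edit: d3 := 3/2
  d5 = 4 - d1*4 - d4 = -17
  d6 = d1 + d2 - d5/2 = 14
  d7 = d5*3 = -51
  d8 = d5 - d1/5 - d3/2 = -75/4
  d9 = d5/3 - d2/5 = -173/30
  d10 = d6/2 = 7
Walk from origin (0, 0):
  seg 1: right by d1 = 5 → (5, 0)
  seg 2: left by d2 = 1/2 → (9/2, 0)
  seg 3: right by d7 = -51 → (-93/2, 0)
  seg 4: down by d4 = 1 → (-93/2, -1)
  seg 5: right by d1 = 5 → (-83/2, -1)
  seg 6: right by d10 = 7 → (-69/2, -1)
  seg 7: left by d5 = -17 → (-35/2, -1)
  seg 8: right by d7 = -51 → (-137/2, -1)
  seg 9: down by d7 = -51 → (-137/2, 50)
  seg 10: down by d2 = 1/2 → (-137/2, 99/2)

d5 = -17
d6 = 14
d7 = -51
d8 = -75/4
d9 = -173/30
d10 = 7
endpoint = (-137/2, 99/2)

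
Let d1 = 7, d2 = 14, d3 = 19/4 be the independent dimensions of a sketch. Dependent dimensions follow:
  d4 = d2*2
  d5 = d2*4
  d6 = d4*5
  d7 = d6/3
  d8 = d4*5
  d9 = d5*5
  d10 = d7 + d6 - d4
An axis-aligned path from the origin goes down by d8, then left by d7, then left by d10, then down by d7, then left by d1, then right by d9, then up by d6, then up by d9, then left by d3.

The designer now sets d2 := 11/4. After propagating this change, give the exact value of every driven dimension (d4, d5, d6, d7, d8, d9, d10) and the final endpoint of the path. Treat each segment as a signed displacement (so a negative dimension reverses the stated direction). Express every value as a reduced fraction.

Apply edit: d2 := 11/4
  d4 = d2*2 = 11/2
  d5 = d2*4 = 11
  d6 = d4*5 = 55/2
  d7 = d6/3 = 55/6
  d8 = d4*5 = 55/2
  d9 = d5*5 = 55
  d10 = d7 + d6 - d4 = 187/6
Walk from origin (0, 0):
  seg 1: down by d8 = 55/2 → (0, -55/2)
  seg 2: left by d7 = 55/6 → (-55/6, -55/2)
  seg 3: left by d10 = 187/6 → (-121/3, -55/2)
  seg 4: down by d7 = 55/6 → (-121/3, -110/3)
  seg 5: left by d1 = 7 → (-142/3, -110/3)
  seg 6: right by d9 = 55 → (23/3, -110/3)
  seg 7: up by d6 = 55/2 → (23/3, -55/6)
  seg 8: up by d9 = 55 → (23/3, 275/6)
  seg 9: left by d3 = 19/4 → (35/12, 275/6)

d4 = 11/2
d5 = 11
d6 = 55/2
d7 = 55/6
d8 = 55/2
d9 = 55
d10 = 187/6
endpoint = (35/12, 275/6)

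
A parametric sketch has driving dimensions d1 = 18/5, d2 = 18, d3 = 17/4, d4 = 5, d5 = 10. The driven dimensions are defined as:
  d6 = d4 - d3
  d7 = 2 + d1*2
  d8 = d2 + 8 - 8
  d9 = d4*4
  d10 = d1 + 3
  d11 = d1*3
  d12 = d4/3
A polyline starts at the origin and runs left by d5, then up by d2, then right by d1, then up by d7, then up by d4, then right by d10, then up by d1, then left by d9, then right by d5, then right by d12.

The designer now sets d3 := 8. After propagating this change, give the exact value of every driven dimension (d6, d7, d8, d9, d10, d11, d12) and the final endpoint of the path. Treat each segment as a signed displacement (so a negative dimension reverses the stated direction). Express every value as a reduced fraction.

d6 = -3
d7 = 46/5
d8 = 18
d9 = 20
d10 = 33/5
d11 = 54/5
d12 = 5/3
endpoint = (-122/15, 179/5)

Apply edit: d3 := 8
  d6 = d4 - d3 = -3
  d7 = 2 + d1*2 = 46/5
  d8 = d2 + 8 - 8 = 18
  d9 = d4*4 = 20
  d10 = d1 + 3 = 33/5
  d11 = d1*3 = 54/5
  d12 = d4/3 = 5/3
Walk from origin (0, 0):
  seg 1: left by d5 = 10 → (-10, 0)
  seg 2: up by d2 = 18 → (-10, 18)
  seg 3: right by d1 = 18/5 → (-32/5, 18)
  seg 4: up by d7 = 46/5 → (-32/5, 136/5)
  seg 5: up by d4 = 5 → (-32/5, 161/5)
  seg 6: right by d10 = 33/5 → (1/5, 161/5)
  seg 7: up by d1 = 18/5 → (1/5, 179/5)
  seg 8: left by d9 = 20 → (-99/5, 179/5)
  seg 9: right by d5 = 10 → (-49/5, 179/5)
  seg 10: right by d12 = 5/3 → (-122/15, 179/5)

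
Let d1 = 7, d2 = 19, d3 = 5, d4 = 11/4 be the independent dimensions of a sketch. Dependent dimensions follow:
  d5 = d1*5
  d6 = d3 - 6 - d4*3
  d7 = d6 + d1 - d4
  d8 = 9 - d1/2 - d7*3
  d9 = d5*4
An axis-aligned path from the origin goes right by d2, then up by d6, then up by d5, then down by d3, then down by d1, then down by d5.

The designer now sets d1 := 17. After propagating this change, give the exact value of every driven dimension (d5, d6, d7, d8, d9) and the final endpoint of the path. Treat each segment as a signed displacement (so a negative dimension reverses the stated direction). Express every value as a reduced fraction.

Apply edit: d1 := 17
  d5 = d1*5 = 85
  d6 = d3 - 6 - d4*3 = -37/4
  d7 = d6 + d1 - d4 = 5
  d8 = 9 - d1/2 - d7*3 = -29/2
  d9 = d5*4 = 340
Walk from origin (0, 0):
  seg 1: right by d2 = 19 → (19, 0)
  seg 2: up by d6 = -37/4 → (19, -37/4)
  seg 3: up by d5 = 85 → (19, 303/4)
  seg 4: down by d3 = 5 → (19, 283/4)
  seg 5: down by d1 = 17 → (19, 215/4)
  seg 6: down by d5 = 85 → (19, -125/4)

d5 = 85
d6 = -37/4
d7 = 5
d8 = -29/2
d9 = 340
endpoint = (19, -125/4)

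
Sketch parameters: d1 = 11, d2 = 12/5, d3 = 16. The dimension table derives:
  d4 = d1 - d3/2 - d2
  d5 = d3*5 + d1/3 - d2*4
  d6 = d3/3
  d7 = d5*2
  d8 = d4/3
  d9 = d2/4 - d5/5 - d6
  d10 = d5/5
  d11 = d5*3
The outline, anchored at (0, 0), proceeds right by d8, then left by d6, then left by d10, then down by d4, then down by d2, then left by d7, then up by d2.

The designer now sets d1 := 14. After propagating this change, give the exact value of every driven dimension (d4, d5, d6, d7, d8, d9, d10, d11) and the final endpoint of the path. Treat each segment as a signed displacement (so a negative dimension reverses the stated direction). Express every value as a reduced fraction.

Apply edit: d1 := 14
  d4 = d1 - d3/2 - d2 = 18/5
  d5 = d3*5 + d1/3 - d2*4 = 1126/15
  d6 = d3/3 = 16/3
  d7 = d5*2 = 2252/15
  d8 = d4/3 = 6/5
  d9 = d2/4 - d5/5 - d6 = -1481/75
  d10 = d5/5 = 1126/75
  d11 = d5*3 = 1126/5
Walk from origin (0, 0):
  seg 1: right by d8 = 6/5 → (6/5, 0)
  seg 2: left by d6 = 16/3 → (-62/15, 0)
  seg 3: left by d10 = 1126/75 → (-1436/75, 0)
  seg 4: down by d4 = 18/5 → (-1436/75, -18/5)
  seg 5: down by d2 = 12/5 → (-1436/75, -6)
  seg 6: left by d7 = 2252/15 → (-4232/25, -6)
  seg 7: up by d2 = 12/5 → (-4232/25, -18/5)

d4 = 18/5
d5 = 1126/15
d6 = 16/3
d7 = 2252/15
d8 = 6/5
d9 = -1481/75
d10 = 1126/75
d11 = 1126/5
endpoint = (-4232/25, -18/5)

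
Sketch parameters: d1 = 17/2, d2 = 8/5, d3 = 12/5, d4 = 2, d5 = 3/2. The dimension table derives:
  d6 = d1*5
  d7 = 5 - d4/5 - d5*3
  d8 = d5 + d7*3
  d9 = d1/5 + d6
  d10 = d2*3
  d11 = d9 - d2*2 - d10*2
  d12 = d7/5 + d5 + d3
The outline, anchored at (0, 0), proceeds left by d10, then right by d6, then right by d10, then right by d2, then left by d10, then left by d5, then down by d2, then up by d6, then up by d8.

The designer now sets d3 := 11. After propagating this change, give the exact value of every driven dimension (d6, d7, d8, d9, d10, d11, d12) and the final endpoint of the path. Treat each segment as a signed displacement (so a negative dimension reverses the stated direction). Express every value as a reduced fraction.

d6 = 85/2
d7 = 1/10
d8 = 9/5
d9 = 221/5
d10 = 24/5
d11 = 157/5
d12 = 313/25
endpoint = (189/5, 427/10)

Apply edit: d3 := 11
  d6 = d1*5 = 85/2
  d7 = 5 - d4/5 - d5*3 = 1/10
  d8 = d5 + d7*3 = 9/5
  d9 = d1/5 + d6 = 221/5
  d10 = d2*3 = 24/5
  d11 = d9 - d2*2 - d10*2 = 157/5
  d12 = d7/5 + d5 + d3 = 313/25
Walk from origin (0, 0):
  seg 1: left by d10 = 24/5 → (-24/5, 0)
  seg 2: right by d6 = 85/2 → (377/10, 0)
  seg 3: right by d10 = 24/5 → (85/2, 0)
  seg 4: right by d2 = 8/5 → (441/10, 0)
  seg 5: left by d10 = 24/5 → (393/10, 0)
  seg 6: left by d5 = 3/2 → (189/5, 0)
  seg 7: down by d2 = 8/5 → (189/5, -8/5)
  seg 8: up by d6 = 85/2 → (189/5, 409/10)
  seg 9: up by d8 = 9/5 → (189/5, 427/10)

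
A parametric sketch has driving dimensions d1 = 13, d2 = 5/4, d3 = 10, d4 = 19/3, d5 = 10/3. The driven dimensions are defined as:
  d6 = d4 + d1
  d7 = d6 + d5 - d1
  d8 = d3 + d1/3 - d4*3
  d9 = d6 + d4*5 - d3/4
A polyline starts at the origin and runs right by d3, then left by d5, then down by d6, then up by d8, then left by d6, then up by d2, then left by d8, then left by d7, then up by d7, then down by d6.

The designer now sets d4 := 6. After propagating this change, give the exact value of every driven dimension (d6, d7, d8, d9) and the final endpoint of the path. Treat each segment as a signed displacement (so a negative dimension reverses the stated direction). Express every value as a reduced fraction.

d6 = 19
d7 = 28/3
d8 = -11/3
d9 = 93/2
endpoint = (-18, -373/12)

Apply edit: d4 := 6
  d6 = d4 + d1 = 19
  d7 = d6 + d5 - d1 = 28/3
  d8 = d3 + d1/3 - d4*3 = -11/3
  d9 = d6 + d4*5 - d3/4 = 93/2
Walk from origin (0, 0):
  seg 1: right by d3 = 10 → (10, 0)
  seg 2: left by d5 = 10/3 → (20/3, 0)
  seg 3: down by d6 = 19 → (20/3, -19)
  seg 4: up by d8 = -11/3 → (20/3, -68/3)
  seg 5: left by d6 = 19 → (-37/3, -68/3)
  seg 6: up by d2 = 5/4 → (-37/3, -257/12)
  seg 7: left by d8 = -11/3 → (-26/3, -257/12)
  seg 8: left by d7 = 28/3 → (-18, -257/12)
  seg 9: up by d7 = 28/3 → (-18, -145/12)
  seg 10: down by d6 = 19 → (-18, -373/12)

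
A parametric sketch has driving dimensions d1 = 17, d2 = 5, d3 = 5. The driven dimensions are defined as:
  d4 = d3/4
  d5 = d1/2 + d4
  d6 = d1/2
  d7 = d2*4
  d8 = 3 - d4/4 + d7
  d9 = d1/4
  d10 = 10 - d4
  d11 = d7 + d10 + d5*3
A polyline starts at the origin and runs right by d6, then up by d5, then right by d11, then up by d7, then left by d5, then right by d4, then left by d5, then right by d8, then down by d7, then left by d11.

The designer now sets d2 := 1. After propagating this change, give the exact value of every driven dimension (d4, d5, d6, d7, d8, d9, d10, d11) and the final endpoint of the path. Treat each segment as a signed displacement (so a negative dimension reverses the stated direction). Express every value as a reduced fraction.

d4 = 5/4
d5 = 39/4
d6 = 17/2
d7 = 4
d8 = 107/16
d9 = 17/4
d10 = 35/4
d11 = 42
endpoint = (-49/16, 39/4)

Apply edit: d2 := 1
  d4 = d3/4 = 5/4
  d5 = d1/2 + d4 = 39/4
  d6 = d1/2 = 17/2
  d7 = d2*4 = 4
  d8 = 3 - d4/4 + d7 = 107/16
  d9 = d1/4 = 17/4
  d10 = 10 - d4 = 35/4
  d11 = d7 + d10 + d5*3 = 42
Walk from origin (0, 0):
  seg 1: right by d6 = 17/2 → (17/2, 0)
  seg 2: up by d5 = 39/4 → (17/2, 39/4)
  seg 3: right by d11 = 42 → (101/2, 39/4)
  seg 4: up by d7 = 4 → (101/2, 55/4)
  seg 5: left by d5 = 39/4 → (163/4, 55/4)
  seg 6: right by d4 = 5/4 → (42, 55/4)
  seg 7: left by d5 = 39/4 → (129/4, 55/4)
  seg 8: right by d8 = 107/16 → (623/16, 55/4)
  seg 9: down by d7 = 4 → (623/16, 39/4)
  seg 10: left by d11 = 42 → (-49/16, 39/4)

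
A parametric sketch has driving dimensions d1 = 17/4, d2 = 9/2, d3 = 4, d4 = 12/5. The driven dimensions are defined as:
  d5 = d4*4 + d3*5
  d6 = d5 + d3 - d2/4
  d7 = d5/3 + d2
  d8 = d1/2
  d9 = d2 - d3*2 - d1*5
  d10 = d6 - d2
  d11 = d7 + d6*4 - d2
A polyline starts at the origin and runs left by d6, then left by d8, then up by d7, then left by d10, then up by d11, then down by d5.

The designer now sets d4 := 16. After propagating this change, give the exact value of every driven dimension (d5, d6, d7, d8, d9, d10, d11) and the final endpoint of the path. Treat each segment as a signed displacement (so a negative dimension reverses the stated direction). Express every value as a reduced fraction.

Apply edit: d4 := 16
  d5 = d4*4 + d3*5 = 84
  d6 = d5 + d3 - d2/4 = 695/8
  d7 = d5/3 + d2 = 65/2
  d8 = d1/2 = 17/8
  d9 = d2 - d3*2 - d1*5 = -99/4
  d10 = d6 - d2 = 659/8
  d11 = d7 + d6*4 - d2 = 751/2
Walk from origin (0, 0):
  seg 1: left by d6 = 695/8 → (-695/8, 0)
  seg 2: left by d8 = 17/8 → (-89, 0)
  seg 3: up by d7 = 65/2 → (-89, 65/2)
  seg 4: left by d10 = 659/8 → (-1371/8, 65/2)
  seg 5: up by d11 = 751/2 → (-1371/8, 408)
  seg 6: down by d5 = 84 → (-1371/8, 324)

d5 = 84
d6 = 695/8
d7 = 65/2
d8 = 17/8
d9 = -99/4
d10 = 659/8
d11 = 751/2
endpoint = (-1371/8, 324)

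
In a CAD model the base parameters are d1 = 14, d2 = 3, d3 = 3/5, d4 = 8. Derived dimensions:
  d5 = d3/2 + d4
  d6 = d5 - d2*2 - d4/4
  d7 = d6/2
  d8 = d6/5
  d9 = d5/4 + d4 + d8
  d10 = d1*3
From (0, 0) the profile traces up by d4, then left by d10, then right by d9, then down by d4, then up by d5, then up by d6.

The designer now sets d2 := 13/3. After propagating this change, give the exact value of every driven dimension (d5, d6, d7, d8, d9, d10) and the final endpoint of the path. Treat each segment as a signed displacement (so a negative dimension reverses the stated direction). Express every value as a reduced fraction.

Apply edit: d2 := 13/3
  d5 = d3/2 + d4 = 83/10
  d6 = d5 - d2*2 - d4/4 = -71/30
  d7 = d6/2 = -71/60
  d8 = d6/5 = -71/150
  d9 = d5/4 + d4 + d8 = 5761/600
  d10 = d1*3 = 42
Walk from origin (0, 0):
  seg 1: up by d4 = 8 → (0, 8)
  seg 2: left by d10 = 42 → (-42, 8)
  seg 3: right by d9 = 5761/600 → (-19439/600, 8)
  seg 4: down by d4 = 8 → (-19439/600, 0)
  seg 5: up by d5 = 83/10 → (-19439/600, 83/10)
  seg 6: up by d6 = -71/30 → (-19439/600, 89/15)

d5 = 83/10
d6 = -71/30
d7 = -71/60
d8 = -71/150
d9 = 5761/600
d10 = 42
endpoint = (-19439/600, 89/15)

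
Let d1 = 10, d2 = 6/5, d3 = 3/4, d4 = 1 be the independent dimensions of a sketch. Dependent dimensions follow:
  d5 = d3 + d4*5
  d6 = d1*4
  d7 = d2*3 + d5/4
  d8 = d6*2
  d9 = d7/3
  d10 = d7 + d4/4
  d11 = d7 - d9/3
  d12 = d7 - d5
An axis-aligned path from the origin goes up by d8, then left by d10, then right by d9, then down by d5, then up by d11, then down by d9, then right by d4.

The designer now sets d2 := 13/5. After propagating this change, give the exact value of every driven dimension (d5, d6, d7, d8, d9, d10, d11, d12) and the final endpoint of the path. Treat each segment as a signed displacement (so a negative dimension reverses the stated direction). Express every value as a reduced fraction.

Apply edit: d2 := 13/5
  d5 = d3 + d4*5 = 23/4
  d6 = d1*4 = 40
  d7 = d2*3 + d5/4 = 739/80
  d8 = d6*2 = 80
  d9 = d7/3 = 739/240
  d10 = d7 + d4/4 = 759/80
  d11 = d7 - d9/3 = 739/90
  d12 = d7 - d5 = 279/80
Walk from origin (0, 0):
  seg 1: up by d8 = 80 → (0, 80)
  seg 2: left by d10 = 759/80 → (-759/80, 80)
  seg 3: right by d9 = 739/240 → (-769/120, 80)
  seg 4: down by d5 = 23/4 → (-769/120, 297/4)
  seg 5: up by d11 = 739/90 → (-769/120, 14843/180)
  seg 6: down by d9 = 739/240 → (-769/120, 11431/144)
  seg 7: right by d4 = 1 → (-649/120, 11431/144)

d5 = 23/4
d6 = 40
d7 = 739/80
d8 = 80
d9 = 739/240
d10 = 759/80
d11 = 739/90
d12 = 279/80
endpoint = (-649/120, 11431/144)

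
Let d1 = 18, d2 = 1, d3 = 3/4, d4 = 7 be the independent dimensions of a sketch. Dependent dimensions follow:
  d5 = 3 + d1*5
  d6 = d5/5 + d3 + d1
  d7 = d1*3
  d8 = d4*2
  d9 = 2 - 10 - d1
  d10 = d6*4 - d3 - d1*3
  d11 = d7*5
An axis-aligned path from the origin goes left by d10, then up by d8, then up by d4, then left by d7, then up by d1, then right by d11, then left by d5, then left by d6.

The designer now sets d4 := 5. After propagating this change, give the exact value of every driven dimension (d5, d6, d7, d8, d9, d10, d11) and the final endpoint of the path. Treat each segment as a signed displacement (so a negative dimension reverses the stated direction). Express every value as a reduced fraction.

Apply edit: d4 := 5
  d5 = 3 + d1*5 = 93
  d6 = d5/5 + d3 + d1 = 747/20
  d7 = d1*3 = 54
  d8 = d4*2 = 10
  d9 = 2 - 10 - d1 = -26
  d10 = d6*4 - d3 - d1*3 = 1893/20
  d11 = d7*5 = 270
Walk from origin (0, 0):
  seg 1: left by d10 = 1893/20 → (-1893/20, 0)
  seg 2: up by d8 = 10 → (-1893/20, 10)
  seg 3: up by d4 = 5 → (-1893/20, 15)
  seg 4: left by d7 = 54 → (-2973/20, 15)
  seg 5: up by d1 = 18 → (-2973/20, 33)
  seg 6: right by d11 = 270 → (2427/20, 33)
  seg 7: left by d5 = 93 → (567/20, 33)
  seg 8: left by d6 = 747/20 → (-9, 33)

d5 = 93
d6 = 747/20
d7 = 54
d8 = 10
d9 = -26
d10 = 1893/20
d11 = 270
endpoint = (-9, 33)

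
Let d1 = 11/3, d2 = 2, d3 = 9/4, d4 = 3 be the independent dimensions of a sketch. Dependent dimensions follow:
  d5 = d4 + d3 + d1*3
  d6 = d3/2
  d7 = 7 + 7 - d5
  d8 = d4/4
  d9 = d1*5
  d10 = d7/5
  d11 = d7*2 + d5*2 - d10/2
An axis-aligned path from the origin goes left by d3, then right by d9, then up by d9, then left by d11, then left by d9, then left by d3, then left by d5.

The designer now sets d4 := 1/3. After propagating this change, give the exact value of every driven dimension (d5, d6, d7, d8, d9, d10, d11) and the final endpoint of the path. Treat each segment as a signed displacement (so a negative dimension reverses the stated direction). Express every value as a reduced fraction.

Apply edit: d4 := 1/3
  d5 = d4 + d3 + d1*3 = 163/12
  d6 = d3/2 = 9/8
  d7 = 7 + 7 - d5 = 5/12
  d8 = d4/4 = 1/12
  d9 = d1*5 = 55/3
  d10 = d7/5 = 1/12
  d11 = d7*2 + d5*2 - d10/2 = 671/24
Walk from origin (0, 0):
  seg 1: left by d3 = 9/4 → (-9/4, 0)
  seg 2: right by d9 = 55/3 → (193/12, 0)
  seg 3: up by d9 = 55/3 → (193/12, 55/3)
  seg 4: left by d11 = 671/24 → (-95/8, 55/3)
  seg 5: left by d9 = 55/3 → (-725/24, 55/3)
  seg 6: left by d3 = 9/4 → (-779/24, 55/3)
  seg 7: left by d5 = 163/12 → (-1105/24, 55/3)

d5 = 163/12
d6 = 9/8
d7 = 5/12
d8 = 1/12
d9 = 55/3
d10 = 1/12
d11 = 671/24
endpoint = (-1105/24, 55/3)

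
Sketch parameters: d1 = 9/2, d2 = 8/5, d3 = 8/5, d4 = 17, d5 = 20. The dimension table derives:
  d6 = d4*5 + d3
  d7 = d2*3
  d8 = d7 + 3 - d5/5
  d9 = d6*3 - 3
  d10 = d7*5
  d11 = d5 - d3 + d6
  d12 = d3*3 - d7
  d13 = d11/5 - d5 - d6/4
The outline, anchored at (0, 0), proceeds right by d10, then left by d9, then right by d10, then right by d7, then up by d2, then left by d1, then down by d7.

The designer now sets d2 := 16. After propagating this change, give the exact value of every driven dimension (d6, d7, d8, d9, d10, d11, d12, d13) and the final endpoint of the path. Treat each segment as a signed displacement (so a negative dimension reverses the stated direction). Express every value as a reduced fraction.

d6 = 433/5
d7 = 48
d8 = 47
d9 = 1284/5
d10 = 240
d11 = 105
d12 = -216/5
d13 = -413/20
endpoint = (2667/10, -32)

Apply edit: d2 := 16
  d6 = d4*5 + d3 = 433/5
  d7 = d2*3 = 48
  d8 = d7 + 3 - d5/5 = 47
  d9 = d6*3 - 3 = 1284/5
  d10 = d7*5 = 240
  d11 = d5 - d3 + d6 = 105
  d12 = d3*3 - d7 = -216/5
  d13 = d11/5 - d5 - d6/4 = -413/20
Walk from origin (0, 0):
  seg 1: right by d10 = 240 → (240, 0)
  seg 2: left by d9 = 1284/5 → (-84/5, 0)
  seg 3: right by d10 = 240 → (1116/5, 0)
  seg 4: right by d7 = 48 → (1356/5, 0)
  seg 5: up by d2 = 16 → (1356/5, 16)
  seg 6: left by d1 = 9/2 → (2667/10, 16)
  seg 7: down by d7 = 48 → (2667/10, -32)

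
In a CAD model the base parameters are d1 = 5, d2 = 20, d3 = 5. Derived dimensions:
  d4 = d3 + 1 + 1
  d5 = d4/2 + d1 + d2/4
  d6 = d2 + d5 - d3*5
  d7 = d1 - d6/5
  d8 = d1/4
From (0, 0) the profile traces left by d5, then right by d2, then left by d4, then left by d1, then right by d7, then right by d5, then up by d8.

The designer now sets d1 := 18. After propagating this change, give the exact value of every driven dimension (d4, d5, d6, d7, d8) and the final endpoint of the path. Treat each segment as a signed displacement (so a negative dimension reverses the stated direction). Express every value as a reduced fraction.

Apply edit: d1 := 18
  d4 = d3 + 1 + 1 = 7
  d5 = d4/2 + d1 + d2/4 = 53/2
  d6 = d2 + d5 - d3*5 = 43/2
  d7 = d1 - d6/5 = 137/10
  d8 = d1/4 = 9/2
Walk from origin (0, 0):
  seg 1: left by d5 = 53/2 → (-53/2, 0)
  seg 2: right by d2 = 20 → (-13/2, 0)
  seg 3: left by d4 = 7 → (-27/2, 0)
  seg 4: left by d1 = 18 → (-63/2, 0)
  seg 5: right by d7 = 137/10 → (-89/5, 0)
  seg 6: right by d5 = 53/2 → (87/10, 0)
  seg 7: up by d8 = 9/2 → (87/10, 9/2)

d4 = 7
d5 = 53/2
d6 = 43/2
d7 = 137/10
d8 = 9/2
endpoint = (87/10, 9/2)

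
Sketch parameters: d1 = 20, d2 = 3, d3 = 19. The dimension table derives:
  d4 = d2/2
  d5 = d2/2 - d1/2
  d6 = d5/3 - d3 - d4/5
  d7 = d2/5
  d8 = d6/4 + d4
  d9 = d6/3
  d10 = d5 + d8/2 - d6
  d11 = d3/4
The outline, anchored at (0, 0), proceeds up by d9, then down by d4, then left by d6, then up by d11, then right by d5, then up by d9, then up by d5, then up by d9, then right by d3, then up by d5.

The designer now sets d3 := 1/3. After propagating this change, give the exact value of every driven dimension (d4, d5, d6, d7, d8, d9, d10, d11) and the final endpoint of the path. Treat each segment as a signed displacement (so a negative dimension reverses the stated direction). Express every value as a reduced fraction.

Apply edit: d3 := 1/3
  d4 = d2/2 = 3/2
  d5 = d2/2 - d1/2 = -17/2
  d6 = d5/3 - d3 - d4/5 = -52/15
  d7 = d2/5 = 3/5
  d8 = d6/4 + d4 = 19/30
  d9 = d6/3 = -52/45
  d10 = d5 + d8/2 - d6 = -283/60
  d11 = d3/4 = 1/12
Walk from origin (0, 0):
  seg 1: up by d9 = -52/45 → (0, -52/45)
  seg 2: down by d4 = 3/2 → (0, -239/90)
  seg 3: left by d6 = -52/15 → (52/15, -239/90)
  seg 4: up by d11 = 1/12 → (52/15, -463/180)
  seg 5: right by d5 = -17/2 → (-151/30, -463/180)
  seg 6: up by d9 = -52/45 → (-151/30, -671/180)
  seg 7: up by d5 = -17/2 → (-151/30, -2201/180)
  seg 8: up by d9 = -52/45 → (-151/30, -803/60)
  seg 9: right by d3 = 1/3 → (-47/10, -803/60)
  seg 10: up by d5 = -17/2 → (-47/10, -1313/60)

d4 = 3/2
d5 = -17/2
d6 = -52/15
d7 = 3/5
d8 = 19/30
d9 = -52/45
d10 = -283/60
d11 = 1/12
endpoint = (-47/10, -1313/60)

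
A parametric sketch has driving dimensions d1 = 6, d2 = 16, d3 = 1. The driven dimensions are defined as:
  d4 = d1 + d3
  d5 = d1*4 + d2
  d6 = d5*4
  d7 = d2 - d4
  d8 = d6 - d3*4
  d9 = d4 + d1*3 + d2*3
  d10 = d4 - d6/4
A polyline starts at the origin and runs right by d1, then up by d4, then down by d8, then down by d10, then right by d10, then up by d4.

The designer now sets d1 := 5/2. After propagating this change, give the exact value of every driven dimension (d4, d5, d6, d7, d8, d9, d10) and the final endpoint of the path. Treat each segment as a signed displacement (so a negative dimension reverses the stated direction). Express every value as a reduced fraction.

Apply edit: d1 := 5/2
  d4 = d1 + d3 = 7/2
  d5 = d1*4 + d2 = 26
  d6 = d5*4 = 104
  d7 = d2 - d4 = 25/2
  d8 = d6 - d3*4 = 100
  d9 = d4 + d1*3 + d2*3 = 59
  d10 = d4 - d6/4 = -45/2
Walk from origin (0, 0):
  seg 1: right by d1 = 5/2 → (5/2, 0)
  seg 2: up by d4 = 7/2 → (5/2, 7/2)
  seg 3: down by d8 = 100 → (5/2, -193/2)
  seg 4: down by d10 = -45/2 → (5/2, -74)
  seg 5: right by d10 = -45/2 → (-20, -74)
  seg 6: up by d4 = 7/2 → (-20, -141/2)

d4 = 7/2
d5 = 26
d6 = 104
d7 = 25/2
d8 = 100
d9 = 59
d10 = -45/2
endpoint = (-20, -141/2)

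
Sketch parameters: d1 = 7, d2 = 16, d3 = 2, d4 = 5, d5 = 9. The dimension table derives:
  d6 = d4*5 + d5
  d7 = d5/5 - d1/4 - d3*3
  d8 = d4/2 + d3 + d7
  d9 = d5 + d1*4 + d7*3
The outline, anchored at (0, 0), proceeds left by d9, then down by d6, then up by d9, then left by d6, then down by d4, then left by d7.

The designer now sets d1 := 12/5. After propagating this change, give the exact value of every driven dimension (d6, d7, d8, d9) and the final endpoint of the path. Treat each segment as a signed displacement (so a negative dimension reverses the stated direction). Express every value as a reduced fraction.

d6 = 34
d7 = -24/5
d8 = -3/10
d9 = 21/5
endpoint = (-167/5, -174/5)

Apply edit: d1 := 12/5
  d6 = d4*5 + d5 = 34
  d7 = d5/5 - d1/4 - d3*3 = -24/5
  d8 = d4/2 + d3 + d7 = -3/10
  d9 = d5 + d1*4 + d7*3 = 21/5
Walk from origin (0, 0):
  seg 1: left by d9 = 21/5 → (-21/5, 0)
  seg 2: down by d6 = 34 → (-21/5, -34)
  seg 3: up by d9 = 21/5 → (-21/5, -149/5)
  seg 4: left by d6 = 34 → (-191/5, -149/5)
  seg 5: down by d4 = 5 → (-191/5, -174/5)
  seg 6: left by d7 = -24/5 → (-167/5, -174/5)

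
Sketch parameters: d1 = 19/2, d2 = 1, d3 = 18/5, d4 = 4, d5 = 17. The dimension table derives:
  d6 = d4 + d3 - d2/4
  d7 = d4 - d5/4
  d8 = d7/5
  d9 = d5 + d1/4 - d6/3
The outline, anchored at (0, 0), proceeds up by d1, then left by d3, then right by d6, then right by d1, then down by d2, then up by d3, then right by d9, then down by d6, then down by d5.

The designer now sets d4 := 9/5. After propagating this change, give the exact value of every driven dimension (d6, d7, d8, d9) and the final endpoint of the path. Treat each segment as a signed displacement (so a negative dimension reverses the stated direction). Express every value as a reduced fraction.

d6 = 103/20
d7 = -49/20
d8 = -49/100
d9 = 2119/120
endpoint = (689/24, -201/20)

Apply edit: d4 := 9/5
  d6 = d4 + d3 - d2/4 = 103/20
  d7 = d4 - d5/4 = -49/20
  d8 = d7/5 = -49/100
  d9 = d5 + d1/4 - d6/3 = 2119/120
Walk from origin (0, 0):
  seg 1: up by d1 = 19/2 → (0, 19/2)
  seg 2: left by d3 = 18/5 → (-18/5, 19/2)
  seg 3: right by d6 = 103/20 → (31/20, 19/2)
  seg 4: right by d1 = 19/2 → (221/20, 19/2)
  seg 5: down by d2 = 1 → (221/20, 17/2)
  seg 6: up by d3 = 18/5 → (221/20, 121/10)
  seg 7: right by d9 = 2119/120 → (689/24, 121/10)
  seg 8: down by d6 = 103/20 → (689/24, 139/20)
  seg 9: down by d5 = 17 → (689/24, -201/20)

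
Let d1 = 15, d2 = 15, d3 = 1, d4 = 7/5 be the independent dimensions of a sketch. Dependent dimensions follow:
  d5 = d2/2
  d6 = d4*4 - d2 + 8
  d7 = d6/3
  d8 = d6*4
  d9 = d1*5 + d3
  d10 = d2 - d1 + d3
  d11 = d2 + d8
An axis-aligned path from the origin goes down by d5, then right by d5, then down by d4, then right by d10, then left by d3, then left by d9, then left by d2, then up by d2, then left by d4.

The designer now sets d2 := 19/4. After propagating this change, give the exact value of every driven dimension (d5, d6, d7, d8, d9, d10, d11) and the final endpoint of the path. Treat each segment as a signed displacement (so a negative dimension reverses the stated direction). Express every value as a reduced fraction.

Apply edit: d2 := 19/4
  d5 = d2/2 = 19/8
  d6 = d4*4 - d2 + 8 = 177/20
  d7 = d6/3 = 59/20
  d8 = d6*4 = 177/5
  d9 = d1*5 + d3 = 76
  d10 = d2 - d1 + d3 = -37/4
  d11 = d2 + d8 = 803/20
Walk from origin (0, 0):
  seg 1: down by d5 = 19/8 → (0, -19/8)
  seg 2: right by d5 = 19/8 → (19/8, -19/8)
  seg 3: down by d4 = 7/5 → (19/8, -151/40)
  seg 4: right by d10 = -37/4 → (-55/8, -151/40)
  seg 5: left by d3 = 1 → (-63/8, -151/40)
  seg 6: left by d9 = 76 → (-671/8, -151/40)
  seg 7: left by d2 = 19/4 → (-709/8, -151/40)
  seg 8: up by d2 = 19/4 → (-709/8, 39/40)
  seg 9: left by d4 = 7/5 → (-3601/40, 39/40)

d5 = 19/8
d6 = 177/20
d7 = 59/20
d8 = 177/5
d9 = 76
d10 = -37/4
d11 = 803/20
endpoint = (-3601/40, 39/40)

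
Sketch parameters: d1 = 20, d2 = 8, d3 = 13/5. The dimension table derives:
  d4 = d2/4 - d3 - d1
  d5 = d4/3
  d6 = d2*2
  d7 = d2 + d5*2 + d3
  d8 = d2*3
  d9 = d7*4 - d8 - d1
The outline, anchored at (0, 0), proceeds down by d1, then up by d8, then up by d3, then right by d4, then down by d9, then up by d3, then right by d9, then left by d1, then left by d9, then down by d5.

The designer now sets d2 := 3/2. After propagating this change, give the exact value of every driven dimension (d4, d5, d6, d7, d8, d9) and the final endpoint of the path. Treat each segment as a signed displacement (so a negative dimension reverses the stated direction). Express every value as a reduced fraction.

d4 = -889/40
d5 = -889/120
d6 = 3
d7 = -643/60
d8 = 9/2
d9 = -2021/30
endpoint = (-1689/40, 2579/40)

Apply edit: d2 := 3/2
  d4 = d2/4 - d3 - d1 = -889/40
  d5 = d4/3 = -889/120
  d6 = d2*2 = 3
  d7 = d2 + d5*2 + d3 = -643/60
  d8 = d2*3 = 9/2
  d9 = d7*4 - d8 - d1 = -2021/30
Walk from origin (0, 0):
  seg 1: down by d1 = 20 → (0, -20)
  seg 2: up by d8 = 9/2 → (0, -31/2)
  seg 3: up by d3 = 13/5 → (0, -129/10)
  seg 4: right by d4 = -889/40 → (-889/40, -129/10)
  seg 5: down by d9 = -2021/30 → (-889/40, 817/15)
  seg 6: up by d3 = 13/5 → (-889/40, 856/15)
  seg 7: right by d9 = -2021/30 → (-10751/120, 856/15)
  seg 8: left by d1 = 20 → (-13151/120, 856/15)
  seg 9: left by d9 = -2021/30 → (-1689/40, 856/15)
  seg 10: down by d5 = -889/120 → (-1689/40, 2579/40)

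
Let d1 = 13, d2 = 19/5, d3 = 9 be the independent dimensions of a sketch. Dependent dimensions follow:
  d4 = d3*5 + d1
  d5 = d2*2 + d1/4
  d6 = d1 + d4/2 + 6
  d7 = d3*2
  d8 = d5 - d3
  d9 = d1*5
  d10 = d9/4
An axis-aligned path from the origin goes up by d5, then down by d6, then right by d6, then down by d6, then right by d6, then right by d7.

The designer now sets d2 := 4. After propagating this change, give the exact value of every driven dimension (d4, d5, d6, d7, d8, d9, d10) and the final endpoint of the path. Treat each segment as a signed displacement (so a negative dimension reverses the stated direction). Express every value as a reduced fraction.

d4 = 58
d5 = 45/4
d6 = 48
d7 = 18
d8 = 9/4
d9 = 65
d10 = 65/4
endpoint = (114, -339/4)

Apply edit: d2 := 4
  d4 = d3*5 + d1 = 58
  d5 = d2*2 + d1/4 = 45/4
  d6 = d1 + d4/2 + 6 = 48
  d7 = d3*2 = 18
  d8 = d5 - d3 = 9/4
  d9 = d1*5 = 65
  d10 = d9/4 = 65/4
Walk from origin (0, 0):
  seg 1: up by d5 = 45/4 → (0, 45/4)
  seg 2: down by d6 = 48 → (0, -147/4)
  seg 3: right by d6 = 48 → (48, -147/4)
  seg 4: down by d6 = 48 → (48, -339/4)
  seg 5: right by d6 = 48 → (96, -339/4)
  seg 6: right by d7 = 18 → (114, -339/4)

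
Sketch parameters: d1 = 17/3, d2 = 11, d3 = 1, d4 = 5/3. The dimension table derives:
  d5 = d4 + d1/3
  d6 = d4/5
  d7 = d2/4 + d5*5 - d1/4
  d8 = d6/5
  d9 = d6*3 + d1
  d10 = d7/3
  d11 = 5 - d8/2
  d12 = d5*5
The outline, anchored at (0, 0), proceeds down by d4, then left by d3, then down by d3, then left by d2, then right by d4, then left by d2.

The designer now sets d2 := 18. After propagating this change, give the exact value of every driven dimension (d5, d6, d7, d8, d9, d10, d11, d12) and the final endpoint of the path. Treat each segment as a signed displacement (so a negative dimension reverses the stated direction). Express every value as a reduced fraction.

d5 = 32/9
d6 = 1/3
d7 = 751/36
d8 = 1/15
d9 = 20/3
d10 = 751/108
d11 = 149/30
d12 = 160/9
endpoint = (-106/3, -8/3)

Apply edit: d2 := 18
  d5 = d4 + d1/3 = 32/9
  d6 = d4/5 = 1/3
  d7 = d2/4 + d5*5 - d1/4 = 751/36
  d8 = d6/5 = 1/15
  d9 = d6*3 + d1 = 20/3
  d10 = d7/3 = 751/108
  d11 = 5 - d8/2 = 149/30
  d12 = d5*5 = 160/9
Walk from origin (0, 0):
  seg 1: down by d4 = 5/3 → (0, -5/3)
  seg 2: left by d3 = 1 → (-1, -5/3)
  seg 3: down by d3 = 1 → (-1, -8/3)
  seg 4: left by d2 = 18 → (-19, -8/3)
  seg 5: right by d4 = 5/3 → (-52/3, -8/3)
  seg 6: left by d2 = 18 → (-106/3, -8/3)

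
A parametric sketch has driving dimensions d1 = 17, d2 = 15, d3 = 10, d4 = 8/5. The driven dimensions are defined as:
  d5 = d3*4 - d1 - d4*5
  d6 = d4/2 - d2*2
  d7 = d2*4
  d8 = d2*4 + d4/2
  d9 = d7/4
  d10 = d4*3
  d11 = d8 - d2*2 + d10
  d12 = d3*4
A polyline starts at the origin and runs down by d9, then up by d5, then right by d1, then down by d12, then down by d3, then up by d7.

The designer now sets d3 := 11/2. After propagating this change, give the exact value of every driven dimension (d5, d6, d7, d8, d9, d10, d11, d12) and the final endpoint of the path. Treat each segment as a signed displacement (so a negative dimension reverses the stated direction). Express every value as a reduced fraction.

d5 = -3
d6 = -146/5
d7 = 60
d8 = 304/5
d9 = 15
d10 = 24/5
d11 = 178/5
d12 = 22
endpoint = (17, 29/2)

Apply edit: d3 := 11/2
  d5 = d3*4 - d1 - d4*5 = -3
  d6 = d4/2 - d2*2 = -146/5
  d7 = d2*4 = 60
  d8 = d2*4 + d4/2 = 304/5
  d9 = d7/4 = 15
  d10 = d4*3 = 24/5
  d11 = d8 - d2*2 + d10 = 178/5
  d12 = d3*4 = 22
Walk from origin (0, 0):
  seg 1: down by d9 = 15 → (0, -15)
  seg 2: up by d5 = -3 → (0, -18)
  seg 3: right by d1 = 17 → (17, -18)
  seg 4: down by d12 = 22 → (17, -40)
  seg 5: down by d3 = 11/2 → (17, -91/2)
  seg 6: up by d7 = 60 → (17, 29/2)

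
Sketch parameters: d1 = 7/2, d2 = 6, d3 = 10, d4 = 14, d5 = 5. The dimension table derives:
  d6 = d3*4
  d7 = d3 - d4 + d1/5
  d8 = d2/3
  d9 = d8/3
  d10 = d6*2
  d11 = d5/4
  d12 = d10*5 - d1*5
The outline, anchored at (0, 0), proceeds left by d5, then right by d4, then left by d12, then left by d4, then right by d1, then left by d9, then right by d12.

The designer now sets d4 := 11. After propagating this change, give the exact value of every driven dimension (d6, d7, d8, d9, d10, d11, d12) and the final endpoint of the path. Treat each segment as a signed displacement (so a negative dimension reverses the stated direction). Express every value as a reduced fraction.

Apply edit: d4 := 11
  d6 = d3*4 = 40
  d7 = d3 - d4 + d1/5 = -3/10
  d8 = d2/3 = 2
  d9 = d8/3 = 2/3
  d10 = d6*2 = 80
  d11 = d5/4 = 5/4
  d12 = d10*5 - d1*5 = 765/2
Walk from origin (0, 0):
  seg 1: left by d5 = 5 → (-5, 0)
  seg 2: right by d4 = 11 → (6, 0)
  seg 3: left by d12 = 765/2 → (-753/2, 0)
  seg 4: left by d4 = 11 → (-775/2, 0)
  seg 5: right by d1 = 7/2 → (-384, 0)
  seg 6: left by d9 = 2/3 → (-1154/3, 0)
  seg 7: right by d12 = 765/2 → (-13/6, 0)

d6 = 40
d7 = -3/10
d8 = 2
d9 = 2/3
d10 = 80
d11 = 5/4
d12 = 765/2
endpoint = (-13/6, 0)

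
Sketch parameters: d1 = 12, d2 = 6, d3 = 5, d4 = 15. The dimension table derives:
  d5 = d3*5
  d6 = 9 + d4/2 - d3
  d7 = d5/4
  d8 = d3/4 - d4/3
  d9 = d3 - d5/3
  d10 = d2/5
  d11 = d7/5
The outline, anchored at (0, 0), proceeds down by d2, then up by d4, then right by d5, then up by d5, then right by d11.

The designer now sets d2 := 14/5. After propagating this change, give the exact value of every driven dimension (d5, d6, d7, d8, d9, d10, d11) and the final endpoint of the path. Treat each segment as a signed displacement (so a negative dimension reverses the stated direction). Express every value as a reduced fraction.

Apply edit: d2 := 14/5
  d5 = d3*5 = 25
  d6 = 9 + d4/2 - d3 = 23/2
  d7 = d5/4 = 25/4
  d8 = d3/4 - d4/3 = -15/4
  d9 = d3 - d5/3 = -10/3
  d10 = d2/5 = 14/25
  d11 = d7/5 = 5/4
Walk from origin (0, 0):
  seg 1: down by d2 = 14/5 → (0, -14/5)
  seg 2: up by d4 = 15 → (0, 61/5)
  seg 3: right by d5 = 25 → (25, 61/5)
  seg 4: up by d5 = 25 → (25, 186/5)
  seg 5: right by d11 = 5/4 → (105/4, 186/5)

d5 = 25
d6 = 23/2
d7 = 25/4
d8 = -15/4
d9 = -10/3
d10 = 14/25
d11 = 5/4
endpoint = (105/4, 186/5)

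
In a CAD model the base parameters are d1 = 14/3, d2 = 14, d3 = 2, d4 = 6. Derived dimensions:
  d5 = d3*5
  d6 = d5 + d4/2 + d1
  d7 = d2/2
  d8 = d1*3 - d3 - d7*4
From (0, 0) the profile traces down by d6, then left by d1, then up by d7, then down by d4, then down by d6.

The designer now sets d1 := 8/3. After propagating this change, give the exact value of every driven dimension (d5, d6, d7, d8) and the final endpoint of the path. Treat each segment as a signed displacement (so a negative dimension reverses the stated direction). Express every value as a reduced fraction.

Apply edit: d1 := 8/3
  d5 = d3*5 = 10
  d6 = d5 + d4/2 + d1 = 47/3
  d7 = d2/2 = 7
  d8 = d1*3 - d3 - d7*4 = -22
Walk from origin (0, 0):
  seg 1: down by d6 = 47/3 → (0, -47/3)
  seg 2: left by d1 = 8/3 → (-8/3, -47/3)
  seg 3: up by d7 = 7 → (-8/3, -26/3)
  seg 4: down by d4 = 6 → (-8/3, -44/3)
  seg 5: down by d6 = 47/3 → (-8/3, -91/3)

d5 = 10
d6 = 47/3
d7 = 7
d8 = -22
endpoint = (-8/3, -91/3)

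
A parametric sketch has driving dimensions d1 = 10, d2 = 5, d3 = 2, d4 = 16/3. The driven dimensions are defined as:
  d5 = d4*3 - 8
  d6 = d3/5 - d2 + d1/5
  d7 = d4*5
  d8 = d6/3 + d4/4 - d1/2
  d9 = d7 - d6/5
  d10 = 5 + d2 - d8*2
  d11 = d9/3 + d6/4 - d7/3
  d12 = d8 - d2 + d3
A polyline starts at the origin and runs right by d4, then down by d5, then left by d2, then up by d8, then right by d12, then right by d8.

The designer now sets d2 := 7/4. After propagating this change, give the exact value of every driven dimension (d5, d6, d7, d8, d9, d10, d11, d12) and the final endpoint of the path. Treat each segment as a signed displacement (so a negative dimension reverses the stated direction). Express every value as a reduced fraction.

Apply edit: d2 := 7/4
  d5 = d4*3 - 8 = 8
  d6 = d3/5 - d2 + d1/5 = 13/20
  d7 = d4*5 = 80/3
  d8 = d6/3 + d4/4 - d1/2 = -69/20
  d9 = d7 - d6/5 = 7961/300
  d10 = 5 + d2 - d8*2 = 273/20
  d11 = d9/3 + d6/4 - d7/3 = 143/1200
  d12 = d8 - d2 + d3 = -16/5
Walk from origin (0, 0):
  seg 1: right by d4 = 16/3 → (16/3, 0)
  seg 2: down by d5 = 8 → (16/3, -8)
  seg 3: left by d2 = 7/4 → (43/12, -8)
  seg 4: up by d8 = -69/20 → (43/12, -229/20)
  seg 5: right by d12 = -16/5 → (23/60, -229/20)
  seg 6: right by d8 = -69/20 → (-46/15, -229/20)

d5 = 8
d6 = 13/20
d7 = 80/3
d8 = -69/20
d9 = 7961/300
d10 = 273/20
d11 = 143/1200
d12 = -16/5
endpoint = (-46/15, -229/20)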